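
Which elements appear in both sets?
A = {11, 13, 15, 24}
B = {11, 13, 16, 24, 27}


A ∩ B = elements in both A and B
A = {11, 13, 15, 24}
B = {11, 13, 16, 24, 27}
A ∩ B = {11, 13, 24}

A ∩ B = {11, 13, 24}


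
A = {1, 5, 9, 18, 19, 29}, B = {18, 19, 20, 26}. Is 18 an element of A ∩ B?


A = {1, 5, 9, 18, 19, 29}, B = {18, 19, 20, 26}
A ∩ B = elements in both A and B
A ∩ B = {18, 19}
Checking if 18 ∈ A ∩ B
18 is in A ∩ B → True

18 ∈ A ∩ B


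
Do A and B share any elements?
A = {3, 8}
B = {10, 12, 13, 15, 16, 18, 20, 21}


Disjoint means A ∩ B = ∅.
A ∩ B = ∅
A ∩ B = ∅, so A and B are disjoint.

No — A and B share no elements (A ∩ B = ∅), so they are disjoint


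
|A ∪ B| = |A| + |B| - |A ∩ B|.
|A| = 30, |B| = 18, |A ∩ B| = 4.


|A ∪ B| = |A| + |B| - |A ∩ B|
= 30 + 18 - 4
= 44

|A ∪ B| = 44


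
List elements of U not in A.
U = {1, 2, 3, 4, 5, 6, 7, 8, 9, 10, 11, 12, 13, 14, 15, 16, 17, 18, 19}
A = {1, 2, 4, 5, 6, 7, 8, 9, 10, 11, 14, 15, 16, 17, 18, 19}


Aᶜ = U \ A = elements in U but not in A
U = {1, 2, 3, 4, 5, 6, 7, 8, 9, 10, 11, 12, 13, 14, 15, 16, 17, 18, 19}
A = {1, 2, 4, 5, 6, 7, 8, 9, 10, 11, 14, 15, 16, 17, 18, 19}
Aᶜ = {3, 12, 13}

Aᶜ = {3, 12, 13}


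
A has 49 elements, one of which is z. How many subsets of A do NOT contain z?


Subsets of A avoiding z are subsets of A \ {z}, which has 48 elements.
Count = 2^(n-1) = 2^48
= 281474976710656

Number of subsets avoiding z = 281474976710656


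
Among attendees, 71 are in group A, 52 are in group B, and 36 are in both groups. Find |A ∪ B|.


|A ∪ B| = |A| + |B| - |A ∩ B|
= 71 + 52 - 36
= 87

|A ∪ B| = 87


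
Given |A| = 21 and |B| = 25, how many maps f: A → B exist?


Each of |A| = 21 inputs maps to any of |B| = 25 outputs.
# functions = |B|^|A| = 25^21
= 227373675443232059478759765625

Number of functions = 227373675443232059478759765625


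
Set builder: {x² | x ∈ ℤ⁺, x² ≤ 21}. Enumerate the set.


Checking each candidate:
Condition: positive perfect squares ≤ 21
Result = {1, 4, 9, 16}

{1, 4, 9, 16}


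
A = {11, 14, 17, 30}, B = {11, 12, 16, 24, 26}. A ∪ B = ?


A ∪ B = all elements in A or B (or both)
A = {11, 14, 17, 30}
B = {11, 12, 16, 24, 26}
A ∪ B = {11, 12, 14, 16, 17, 24, 26, 30}

A ∪ B = {11, 12, 14, 16, 17, 24, 26, 30}


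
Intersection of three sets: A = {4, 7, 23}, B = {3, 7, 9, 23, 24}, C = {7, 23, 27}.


A ∩ B = {7, 23}
(A ∩ B) ∩ C = {7, 23}

A ∩ B ∩ C = {7, 23}


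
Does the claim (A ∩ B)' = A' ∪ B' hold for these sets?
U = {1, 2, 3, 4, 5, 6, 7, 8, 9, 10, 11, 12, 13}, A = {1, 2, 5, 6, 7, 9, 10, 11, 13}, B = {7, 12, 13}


LHS: A ∩ B = {7, 13}
(A ∩ B)' = U \ (A ∩ B) = {1, 2, 3, 4, 5, 6, 8, 9, 10, 11, 12}
A' = {3, 4, 8, 12}, B' = {1, 2, 3, 4, 5, 6, 8, 9, 10, 11}
Claimed RHS: A' ∪ B' = {1, 2, 3, 4, 5, 6, 8, 9, 10, 11, 12}
Identity is VALID: LHS = RHS = {1, 2, 3, 4, 5, 6, 8, 9, 10, 11, 12} ✓

Identity is valid. (A ∩ B)' = A' ∪ B' = {1, 2, 3, 4, 5, 6, 8, 9, 10, 11, 12}


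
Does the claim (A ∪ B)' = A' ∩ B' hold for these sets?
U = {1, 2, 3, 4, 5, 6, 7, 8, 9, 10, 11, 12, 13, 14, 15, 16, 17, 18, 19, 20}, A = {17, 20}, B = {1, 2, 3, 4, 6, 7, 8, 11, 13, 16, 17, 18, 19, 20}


LHS: A ∪ B = {1, 2, 3, 4, 6, 7, 8, 11, 13, 16, 17, 18, 19, 20}
(A ∪ B)' = U \ (A ∪ B) = {5, 9, 10, 12, 14, 15}
A' = {1, 2, 3, 4, 5, 6, 7, 8, 9, 10, 11, 12, 13, 14, 15, 16, 18, 19}, B' = {5, 9, 10, 12, 14, 15}
Claimed RHS: A' ∩ B' = {5, 9, 10, 12, 14, 15}
Identity is VALID: LHS = RHS = {5, 9, 10, 12, 14, 15} ✓

Identity is valid. (A ∪ B)' = A' ∩ B' = {5, 9, 10, 12, 14, 15}


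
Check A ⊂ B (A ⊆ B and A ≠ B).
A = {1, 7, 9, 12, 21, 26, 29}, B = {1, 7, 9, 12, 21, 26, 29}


A ⊂ B requires: A ⊆ B AND A ≠ B.
A ⊆ B? Yes
A = B? Yes
A = B, so A is not a PROPER subset.

No, A is not a proper subset of B


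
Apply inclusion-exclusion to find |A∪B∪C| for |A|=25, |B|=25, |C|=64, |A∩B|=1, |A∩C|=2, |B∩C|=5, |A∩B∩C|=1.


|A∪B∪C| = |A|+|B|+|C| - |A∩B|-|A∩C|-|B∩C| + |A∩B∩C|
= 25+25+64 - 1-2-5 + 1
= 114 - 8 + 1
= 107

|A ∪ B ∪ C| = 107


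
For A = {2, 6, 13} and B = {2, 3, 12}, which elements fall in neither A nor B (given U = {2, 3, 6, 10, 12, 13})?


A = {2, 6, 13}
B = {2, 3, 12}
Region: in neither A nor B (given U = {2, 3, 6, 10, 12, 13})
Elements: {10}

Elements in neither A nor B (given U = {2, 3, 6, 10, 12, 13}): {10}


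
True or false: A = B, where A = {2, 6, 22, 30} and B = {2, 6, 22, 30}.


Two sets are equal iff they have exactly the same elements.
A = {2, 6, 22, 30}
B = {2, 6, 22, 30}
Same elements → A = B

Yes, A = B


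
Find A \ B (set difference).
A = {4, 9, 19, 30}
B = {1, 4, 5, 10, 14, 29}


A \ B = elements in A but not in B
A = {4, 9, 19, 30}
B = {1, 4, 5, 10, 14, 29}
Remove from A any elements in B
A \ B = {9, 19, 30}

A \ B = {9, 19, 30}


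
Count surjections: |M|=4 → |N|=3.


n = |M| = 4, k = |N| = 3. Surjections via inclusion-exclusion:
S(n,k) = Σ(-1)^i × C(k,i) × (k-i)^n, i=0 to k
i=0: (-1)^0×C(3,0)×3^4 = 81
i=1: (-1)^1×C(3,1)×2^4 = -48
i=2: (-1)^2×C(3,2)×1^4 = 3
i=3: (-1)^3×C(3,3)×0^4 = 0
Total = 36

Number of surjections = 36


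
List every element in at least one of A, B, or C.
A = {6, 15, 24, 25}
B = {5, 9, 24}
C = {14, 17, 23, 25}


A ∪ B = {5, 6, 9, 15, 24, 25}
(A ∪ B) ∪ C = {5, 6, 9, 14, 15, 17, 23, 24, 25}

A ∪ B ∪ C = {5, 6, 9, 14, 15, 17, 23, 24, 25}


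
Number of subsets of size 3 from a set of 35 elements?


C(n,k) = n! / (k!(n-k)!)
C(35,3) = 35! / (3!32!)
= 6545

C(35,3) = 6545


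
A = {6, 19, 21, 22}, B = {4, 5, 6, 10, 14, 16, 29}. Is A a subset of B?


A ⊆ B means every element of A is in B.
Elements in A not in B: {19, 21, 22}
So A ⊄ B.

No, A ⊄ B


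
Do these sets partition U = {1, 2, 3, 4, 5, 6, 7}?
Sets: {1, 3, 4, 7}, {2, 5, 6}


A partition requires: (1) non-empty parts, (2) pairwise disjoint, (3) union = U
Parts: {1, 3, 4, 7}, {2, 5, 6}
Union of parts: {1, 2, 3, 4, 5, 6, 7}
U = {1, 2, 3, 4, 5, 6, 7}
All non-empty? True
Pairwise disjoint? True
Covers U? True

Yes, valid partition


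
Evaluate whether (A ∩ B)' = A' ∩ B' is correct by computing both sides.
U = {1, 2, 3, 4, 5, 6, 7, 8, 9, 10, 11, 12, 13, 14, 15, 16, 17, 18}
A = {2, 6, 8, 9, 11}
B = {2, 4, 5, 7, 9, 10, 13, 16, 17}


LHS: A ∩ B = {2, 9}
(A ∩ B)' = U \ (A ∩ B) = {1, 3, 4, 5, 6, 7, 8, 10, 11, 12, 13, 14, 15, 16, 17, 18}
A' = {1, 3, 4, 5, 7, 10, 12, 13, 14, 15, 16, 17, 18}, B' = {1, 3, 6, 8, 11, 12, 14, 15, 18}
Claimed RHS: A' ∩ B' = {1, 3, 12, 14, 15, 18}
Identity is INVALID: LHS = {1, 3, 4, 5, 6, 7, 8, 10, 11, 12, 13, 14, 15, 16, 17, 18} but the RHS claimed here equals {1, 3, 12, 14, 15, 18}. The correct form is (A ∩ B)' = A' ∪ B'.

Identity is invalid: (A ∩ B)' = {1, 3, 4, 5, 6, 7, 8, 10, 11, 12, 13, 14, 15, 16, 17, 18} but A' ∩ B' = {1, 3, 12, 14, 15, 18}. The correct De Morgan law is (A ∩ B)' = A' ∪ B'.


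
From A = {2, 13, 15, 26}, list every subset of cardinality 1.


|A| = 4, so A has C(4,1) = 4 subsets of size 1.
Enumerate by choosing 1 elements from A at a time:
{2}, {13}, {15}, {26}

1-element subsets (4 total): {2}, {13}, {15}, {26}


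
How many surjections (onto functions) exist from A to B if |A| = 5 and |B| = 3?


n = |A| = 5, k = |B| = 3. Surjections via inclusion-exclusion:
S(n,k) = Σ(-1)^i × C(k,i) × (k-i)^n, i=0 to k
i=0: (-1)^0×C(3,0)×3^5 = 243
i=1: (-1)^1×C(3,1)×2^5 = -96
i=2: (-1)^2×C(3,2)×1^5 = 3
i=3: (-1)^3×C(3,3)×0^5 = 0
Total = 150

Number of surjections = 150


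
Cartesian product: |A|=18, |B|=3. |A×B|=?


|A × B| = |A| × |B|
= 18 × 3
= 54

|A × B| = 54


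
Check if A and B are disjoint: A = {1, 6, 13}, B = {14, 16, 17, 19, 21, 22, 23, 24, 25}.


Disjoint means A ∩ B = ∅.
A ∩ B = ∅
A ∩ B = ∅, so A and B are disjoint.

Yes, A and B are disjoint


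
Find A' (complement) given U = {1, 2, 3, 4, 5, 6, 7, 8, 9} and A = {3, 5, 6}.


Aᶜ = U \ A = elements in U but not in A
U = {1, 2, 3, 4, 5, 6, 7, 8, 9}
A = {3, 5, 6}
Aᶜ = {1, 2, 4, 7, 8, 9}

Aᶜ = {1, 2, 4, 7, 8, 9}


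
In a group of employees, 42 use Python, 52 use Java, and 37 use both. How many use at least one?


|A ∪ B| = |A| + |B| - |A ∩ B|
= 42 + 52 - 37
= 57

|A ∪ B| = 57


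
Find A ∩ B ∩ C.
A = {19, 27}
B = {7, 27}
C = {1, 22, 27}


A ∩ B = {27}
(A ∩ B) ∩ C = {27}

A ∩ B ∩ C = {27}


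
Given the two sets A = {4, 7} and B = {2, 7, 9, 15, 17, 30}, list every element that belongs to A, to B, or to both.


A ∪ B = all elements in A or B (or both)
A = {4, 7}
B = {2, 7, 9, 15, 17, 30}
A ∪ B = {2, 4, 7, 9, 15, 17, 30}

A ∪ B = {2, 4, 7, 9, 15, 17, 30}


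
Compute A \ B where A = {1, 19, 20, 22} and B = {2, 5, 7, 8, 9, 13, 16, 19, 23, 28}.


A \ B = elements in A but not in B
A = {1, 19, 20, 22}
B = {2, 5, 7, 8, 9, 13, 16, 19, 23, 28}
Remove from A any elements in B
A \ B = {1, 20, 22}

A \ B = {1, 20, 22}


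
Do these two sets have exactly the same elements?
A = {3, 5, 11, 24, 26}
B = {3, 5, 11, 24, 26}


Two sets are equal iff they have exactly the same elements.
A = {3, 5, 11, 24, 26}
B = {3, 5, 11, 24, 26}
Same elements → A = B

Yes, A = B


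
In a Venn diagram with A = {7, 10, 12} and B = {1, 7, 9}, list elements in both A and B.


A = {7, 10, 12}
B = {1, 7, 9}
Region: in both A and B
Elements: {7}

Elements in both A and B: {7}


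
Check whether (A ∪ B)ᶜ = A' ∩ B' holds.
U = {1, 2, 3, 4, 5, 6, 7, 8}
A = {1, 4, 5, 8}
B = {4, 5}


LHS: A ∪ B = {1, 4, 5, 8}
(A ∪ B)' = U \ (A ∪ B) = {2, 3, 6, 7}
A' = {2, 3, 6, 7}, B' = {1, 2, 3, 6, 7, 8}
Claimed RHS: A' ∩ B' = {2, 3, 6, 7}
Identity is VALID: LHS = RHS = {2, 3, 6, 7} ✓

Identity is valid. (A ∪ B)' = A' ∩ B' = {2, 3, 6, 7}


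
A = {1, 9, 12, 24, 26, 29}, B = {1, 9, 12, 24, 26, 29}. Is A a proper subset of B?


A ⊂ B requires: A ⊆ B AND A ≠ B.
A ⊆ B? Yes
A = B? Yes
A = B, so A is not a PROPER subset.

No, A is not a proper subset of B


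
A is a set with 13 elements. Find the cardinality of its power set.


Number of subsets = 2^n
= 2^13
= 8192

|P(A)| = 8192


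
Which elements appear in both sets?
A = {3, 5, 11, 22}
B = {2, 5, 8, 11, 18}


A ∩ B = elements in both A and B
A = {3, 5, 11, 22}
B = {2, 5, 8, 11, 18}
A ∩ B = {5, 11}

A ∩ B = {5, 11}


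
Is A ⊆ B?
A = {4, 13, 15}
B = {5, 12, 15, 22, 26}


A ⊆ B means every element of A is in B.
Elements in A not in B: {4, 13}
So A ⊄ B.

No, A ⊄ B


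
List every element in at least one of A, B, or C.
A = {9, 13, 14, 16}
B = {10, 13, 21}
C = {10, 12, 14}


A ∪ B = {9, 10, 13, 14, 16, 21}
(A ∪ B) ∪ C = {9, 10, 12, 13, 14, 16, 21}

A ∪ B ∪ C = {9, 10, 12, 13, 14, 16, 21}


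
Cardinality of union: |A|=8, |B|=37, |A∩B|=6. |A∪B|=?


|A ∪ B| = |A| + |B| - |A ∩ B|
= 8 + 37 - 6
= 39

|A ∪ B| = 39


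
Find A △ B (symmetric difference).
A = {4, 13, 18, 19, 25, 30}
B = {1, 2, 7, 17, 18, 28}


A △ B = (A \ B) ∪ (B \ A) = elements in exactly one of A or B
A \ B = {4, 13, 19, 25, 30}
B \ A = {1, 2, 7, 17, 28}
A △ B = {1, 2, 4, 7, 13, 17, 19, 25, 28, 30}

A △ B = {1, 2, 4, 7, 13, 17, 19, 25, 28, 30}


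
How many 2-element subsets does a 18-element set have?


C(n,k) = n! / (k!(n-k)!)
C(18,2) = 18! / (2!16!)
= 153

C(18,2) = 153


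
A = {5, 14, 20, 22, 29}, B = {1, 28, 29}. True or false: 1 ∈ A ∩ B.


A = {5, 14, 20, 22, 29}, B = {1, 28, 29}
A ∩ B = elements in both A and B
A ∩ B = {29}
Checking if 1 ∈ A ∩ B
1 is not in A ∩ B → False

1 ∉ A ∩ B


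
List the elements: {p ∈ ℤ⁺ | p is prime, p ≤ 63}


Checking each candidate:
Condition: primes ≤ 63
Result = {2, 3, 5, 7, 11, 13, 17, 19, 23, 29, 31, 37, 41, 43, 47, 53, 59, 61}

{2, 3, 5, 7, 11, 13, 17, 19, 23, 29, 31, 37, 41, 43, 47, 53, 59, 61}


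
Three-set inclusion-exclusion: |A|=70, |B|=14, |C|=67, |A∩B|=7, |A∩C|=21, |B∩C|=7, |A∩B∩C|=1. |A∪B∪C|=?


|A∪B∪C| = |A|+|B|+|C| - |A∩B|-|A∩C|-|B∩C| + |A∩B∩C|
= 70+14+67 - 7-21-7 + 1
= 151 - 35 + 1
= 117

|A ∪ B ∪ C| = 117


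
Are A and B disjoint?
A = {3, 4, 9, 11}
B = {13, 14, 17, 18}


Disjoint means A ∩ B = ∅.
A ∩ B = ∅
A ∩ B = ∅, so A and B are disjoint.

Yes, A and B are disjoint


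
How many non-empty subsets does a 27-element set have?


Total subsets = 2^n = 2^27 = 134217728
Non-empty subsets exclude the empty set: 2^n - 1
= 134217728 - 1
= 134217727

Number of non-empty subsets = 134217727


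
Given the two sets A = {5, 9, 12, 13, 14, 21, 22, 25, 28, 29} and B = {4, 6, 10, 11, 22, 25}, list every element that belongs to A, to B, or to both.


A ∪ B = all elements in A or B (or both)
A = {5, 9, 12, 13, 14, 21, 22, 25, 28, 29}
B = {4, 6, 10, 11, 22, 25}
A ∪ B = {4, 5, 6, 9, 10, 11, 12, 13, 14, 21, 22, 25, 28, 29}

A ∪ B = {4, 5, 6, 9, 10, 11, 12, 13, 14, 21, 22, 25, 28, 29}


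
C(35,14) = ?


C(n,k) = n! / (k!(n-k)!)
C(35,14) = 35! / (14!21!)
= 2319959400

C(35,14) = 2319959400


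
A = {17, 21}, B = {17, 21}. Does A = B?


Two sets are equal iff they have exactly the same elements.
A = {17, 21}
B = {17, 21}
Same elements → A = B

Yes, A = B


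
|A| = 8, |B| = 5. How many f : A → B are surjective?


n = |A| = 8, k = |B| = 5. Surjections via inclusion-exclusion:
S(n,k) = Σ(-1)^i × C(k,i) × (k-i)^n, i=0 to k
i=0: (-1)^0×C(5,0)×5^8 = 390625
i=1: (-1)^1×C(5,1)×4^8 = -327680
i=2: (-1)^2×C(5,2)×3^8 = 65610
i=3: (-1)^3×C(5,3)×2^8 = -2560
i=4: (-1)^4×C(5,4)×1^8 = 5
i=5: (-1)^5×C(5,5)×0^8 = 0
Total = 126000

Number of surjections = 126000


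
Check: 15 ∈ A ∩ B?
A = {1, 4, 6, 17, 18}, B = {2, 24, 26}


A = {1, 4, 6, 17, 18}, B = {2, 24, 26}
A ∩ B = elements in both A and B
A ∩ B = ∅
Checking if 15 ∈ A ∩ B
15 is not in A ∩ B → False

15 ∉ A ∩ B


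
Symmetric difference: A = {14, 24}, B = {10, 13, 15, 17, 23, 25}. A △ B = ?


A △ B = (A \ B) ∪ (B \ A) = elements in exactly one of A or B
A \ B = {14, 24}
B \ A = {10, 13, 15, 17, 23, 25}
A △ B = {10, 13, 14, 15, 17, 23, 24, 25}

A △ B = {10, 13, 14, 15, 17, 23, 24, 25}


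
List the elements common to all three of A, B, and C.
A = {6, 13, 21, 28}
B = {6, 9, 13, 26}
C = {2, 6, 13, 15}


A ∩ B = {6, 13}
(A ∩ B) ∩ C = {6, 13}

A ∩ B ∩ C = {6, 13}


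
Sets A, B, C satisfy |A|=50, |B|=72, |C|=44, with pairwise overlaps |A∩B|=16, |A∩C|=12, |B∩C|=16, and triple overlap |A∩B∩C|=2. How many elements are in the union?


|A∪B∪C| = |A|+|B|+|C| - |A∩B|-|A∩C|-|B∩C| + |A∩B∩C|
= 50+72+44 - 16-12-16 + 2
= 166 - 44 + 2
= 124

|A ∪ B ∪ C| = 124


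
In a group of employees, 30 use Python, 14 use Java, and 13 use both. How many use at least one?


|A ∪ B| = |A| + |B| - |A ∩ B|
= 30 + 14 - 13
= 31

|A ∪ B| = 31


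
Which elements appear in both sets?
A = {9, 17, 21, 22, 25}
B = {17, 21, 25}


A ∩ B = elements in both A and B
A = {9, 17, 21, 22, 25}
B = {17, 21, 25}
A ∩ B = {17, 21, 25}

A ∩ B = {17, 21, 25}


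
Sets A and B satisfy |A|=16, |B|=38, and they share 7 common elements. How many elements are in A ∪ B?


|A ∪ B| = |A| + |B| - |A ∩ B|
= 16 + 38 - 7
= 47

|A ∪ B| = 47


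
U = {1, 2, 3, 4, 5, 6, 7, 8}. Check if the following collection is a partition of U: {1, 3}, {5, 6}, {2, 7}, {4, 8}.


A partition requires: (1) non-empty parts, (2) pairwise disjoint, (3) union = U
Parts: {1, 3}, {5, 6}, {2, 7}, {4, 8}
Union of parts: {1, 2, 3, 4, 5, 6, 7, 8}
U = {1, 2, 3, 4, 5, 6, 7, 8}
All non-empty? True
Pairwise disjoint? True
Covers U? True

Yes, valid partition


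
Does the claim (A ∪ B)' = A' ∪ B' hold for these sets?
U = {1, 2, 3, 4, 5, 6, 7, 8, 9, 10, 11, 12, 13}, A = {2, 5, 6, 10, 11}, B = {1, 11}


LHS: A ∪ B = {1, 2, 5, 6, 10, 11}
(A ∪ B)' = U \ (A ∪ B) = {3, 4, 7, 8, 9, 12, 13}
A' = {1, 3, 4, 7, 8, 9, 12, 13}, B' = {2, 3, 4, 5, 6, 7, 8, 9, 10, 12, 13}
Claimed RHS: A' ∪ B' = {1, 2, 3, 4, 5, 6, 7, 8, 9, 10, 12, 13}
Identity is INVALID: LHS = {3, 4, 7, 8, 9, 12, 13} but the RHS claimed here equals {1, 2, 3, 4, 5, 6, 7, 8, 9, 10, 12, 13}. The correct form is (A ∪ B)' = A' ∩ B'.

Identity is invalid: (A ∪ B)' = {3, 4, 7, 8, 9, 12, 13} but A' ∪ B' = {1, 2, 3, 4, 5, 6, 7, 8, 9, 10, 12, 13}. The correct De Morgan law is (A ∪ B)' = A' ∩ B'.


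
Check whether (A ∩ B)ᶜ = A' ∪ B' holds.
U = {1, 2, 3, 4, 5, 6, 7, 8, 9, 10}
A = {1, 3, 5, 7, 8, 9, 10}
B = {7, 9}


LHS: A ∩ B = {7, 9}
(A ∩ B)' = U \ (A ∩ B) = {1, 2, 3, 4, 5, 6, 8, 10}
A' = {2, 4, 6}, B' = {1, 2, 3, 4, 5, 6, 8, 10}
Claimed RHS: A' ∪ B' = {1, 2, 3, 4, 5, 6, 8, 10}
Identity is VALID: LHS = RHS = {1, 2, 3, 4, 5, 6, 8, 10} ✓

Identity is valid. (A ∩ B)' = A' ∪ B' = {1, 2, 3, 4, 5, 6, 8, 10}


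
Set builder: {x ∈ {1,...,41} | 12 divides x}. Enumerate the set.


Checking each candidate:
Condition: multiples of 12 in {1,...,41}
Result = {12, 24, 36}

{12, 24, 36}


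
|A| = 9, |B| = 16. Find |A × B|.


|A × B| = |A| × |B|
= 9 × 16
= 144

|A × B| = 144


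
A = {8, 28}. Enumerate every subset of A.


|A| = 2, so |P(A)| = 2^2 = 4
Enumerate subsets by cardinality (0 to 2):
∅, {8}, {28}, {8, 28}

P(A) has 4 subsets: ∅, {8}, {28}, {8, 28}


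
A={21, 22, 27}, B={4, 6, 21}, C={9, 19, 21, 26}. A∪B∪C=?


A ∪ B = {4, 6, 21, 22, 27}
(A ∪ B) ∪ C = {4, 6, 9, 19, 21, 22, 26, 27}

A ∪ B ∪ C = {4, 6, 9, 19, 21, 22, 26, 27}


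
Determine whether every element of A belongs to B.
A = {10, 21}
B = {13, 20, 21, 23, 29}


A ⊆ B means every element of A is in B.
Elements in A not in B: {10}
So A ⊄ B.

No, A ⊄ B


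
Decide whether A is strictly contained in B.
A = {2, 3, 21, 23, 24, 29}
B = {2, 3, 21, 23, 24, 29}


A ⊂ B requires: A ⊆ B AND A ≠ B.
A ⊆ B? Yes
A = B? Yes
A = B, so A is not a PROPER subset.

No, A is not a proper subset of B


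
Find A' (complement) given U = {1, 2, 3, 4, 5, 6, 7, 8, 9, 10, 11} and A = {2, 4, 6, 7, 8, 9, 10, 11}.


Aᶜ = U \ A = elements in U but not in A
U = {1, 2, 3, 4, 5, 6, 7, 8, 9, 10, 11}
A = {2, 4, 6, 7, 8, 9, 10, 11}
Aᶜ = {1, 3, 5}

Aᶜ = {1, 3, 5}


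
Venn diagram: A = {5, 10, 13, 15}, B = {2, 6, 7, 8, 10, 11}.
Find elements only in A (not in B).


A = {5, 10, 13, 15}
B = {2, 6, 7, 8, 10, 11}
Region: only in A (not in B)
Elements: {5, 13, 15}

Elements only in A (not in B): {5, 13, 15}


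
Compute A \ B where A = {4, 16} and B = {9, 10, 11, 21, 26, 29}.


A \ B = elements in A but not in B
A = {4, 16}
B = {9, 10, 11, 21, 26, 29}
Remove from A any elements in B
A \ B = {4, 16}

A \ B = {4, 16}


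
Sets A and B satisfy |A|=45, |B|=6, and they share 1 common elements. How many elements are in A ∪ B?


|A ∪ B| = |A| + |B| - |A ∩ B|
= 45 + 6 - 1
= 50

|A ∪ B| = 50


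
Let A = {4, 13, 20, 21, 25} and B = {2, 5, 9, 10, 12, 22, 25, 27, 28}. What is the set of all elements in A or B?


A ∪ B = all elements in A or B (or both)
A = {4, 13, 20, 21, 25}
B = {2, 5, 9, 10, 12, 22, 25, 27, 28}
A ∪ B = {2, 4, 5, 9, 10, 12, 13, 20, 21, 22, 25, 27, 28}

A ∪ B = {2, 4, 5, 9, 10, 12, 13, 20, 21, 22, 25, 27, 28}


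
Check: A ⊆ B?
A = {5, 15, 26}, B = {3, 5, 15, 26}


A ⊆ B means every element of A is in B.
All elements of A are in B.
So A ⊆ B.

Yes, A ⊆ B


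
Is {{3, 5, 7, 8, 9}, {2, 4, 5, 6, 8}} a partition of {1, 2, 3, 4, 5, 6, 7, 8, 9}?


A partition requires: (1) non-empty parts, (2) pairwise disjoint, (3) union = U
Parts: {3, 5, 7, 8, 9}, {2, 4, 5, 6, 8}
Union of parts: {2, 3, 4, 5, 6, 7, 8, 9}
U = {1, 2, 3, 4, 5, 6, 7, 8, 9}
All non-empty? True
Pairwise disjoint? False
Covers U? False

No, not a valid partition


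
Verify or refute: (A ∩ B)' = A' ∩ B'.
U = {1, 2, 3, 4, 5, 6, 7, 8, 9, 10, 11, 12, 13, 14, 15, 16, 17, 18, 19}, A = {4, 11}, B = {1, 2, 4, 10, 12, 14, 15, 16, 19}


LHS: A ∩ B = {4}
(A ∩ B)' = U \ (A ∩ B) = {1, 2, 3, 5, 6, 7, 8, 9, 10, 11, 12, 13, 14, 15, 16, 17, 18, 19}
A' = {1, 2, 3, 5, 6, 7, 8, 9, 10, 12, 13, 14, 15, 16, 17, 18, 19}, B' = {3, 5, 6, 7, 8, 9, 11, 13, 17, 18}
Claimed RHS: A' ∩ B' = {3, 5, 6, 7, 8, 9, 13, 17, 18}
Identity is INVALID: LHS = {1, 2, 3, 5, 6, 7, 8, 9, 10, 11, 12, 13, 14, 15, 16, 17, 18, 19} but the RHS claimed here equals {3, 5, 6, 7, 8, 9, 13, 17, 18}. The correct form is (A ∩ B)' = A' ∪ B'.

Identity is invalid: (A ∩ B)' = {1, 2, 3, 5, 6, 7, 8, 9, 10, 11, 12, 13, 14, 15, 16, 17, 18, 19} but A' ∩ B' = {3, 5, 6, 7, 8, 9, 13, 17, 18}. The correct De Morgan law is (A ∩ B)' = A' ∪ B'.


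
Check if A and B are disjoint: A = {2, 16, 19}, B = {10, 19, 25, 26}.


Disjoint means A ∩ B = ∅.
A ∩ B = {19}
A ∩ B ≠ ∅, so A and B are NOT disjoint.

No, A and B are not disjoint (A ∩ B = {19})


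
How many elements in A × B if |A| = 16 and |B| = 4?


|A × B| = |A| × |B|
= 16 × 4
= 64

|A × B| = 64


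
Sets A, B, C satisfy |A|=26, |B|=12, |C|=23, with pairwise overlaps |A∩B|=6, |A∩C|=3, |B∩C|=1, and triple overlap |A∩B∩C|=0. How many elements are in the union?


|A∪B∪C| = |A|+|B|+|C| - |A∩B|-|A∩C|-|B∩C| + |A∩B∩C|
= 26+12+23 - 6-3-1 + 0
= 61 - 10 + 0
= 51

|A ∪ B ∪ C| = 51


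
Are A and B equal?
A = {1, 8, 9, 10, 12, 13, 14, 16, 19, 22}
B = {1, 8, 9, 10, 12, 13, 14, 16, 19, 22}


Two sets are equal iff they have exactly the same elements.
A = {1, 8, 9, 10, 12, 13, 14, 16, 19, 22}
B = {1, 8, 9, 10, 12, 13, 14, 16, 19, 22}
Same elements → A = B

Yes, A = B


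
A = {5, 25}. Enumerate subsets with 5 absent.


A subset of A that omits 5 is a subset of A \ {5}, so there are 2^(n-1) = 2^1 = 2 of them.
Subsets excluding 5: ∅, {25}

Subsets excluding 5 (2 total): ∅, {25}


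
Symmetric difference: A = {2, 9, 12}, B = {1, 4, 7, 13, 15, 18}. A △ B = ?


A △ B = (A \ B) ∪ (B \ A) = elements in exactly one of A or B
A \ B = {2, 9, 12}
B \ A = {1, 4, 7, 13, 15, 18}
A △ B = {1, 2, 4, 7, 9, 12, 13, 15, 18}

A △ B = {1, 2, 4, 7, 9, 12, 13, 15, 18}


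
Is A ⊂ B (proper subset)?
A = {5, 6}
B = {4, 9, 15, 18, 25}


A ⊂ B requires: A ⊆ B AND A ≠ B.
A ⊆ B? No
A ⊄ B, so A is not a proper subset.

No, A is not a proper subset of B


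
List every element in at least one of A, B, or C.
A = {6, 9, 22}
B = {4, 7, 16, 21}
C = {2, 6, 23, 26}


A ∪ B = {4, 6, 7, 9, 16, 21, 22}
(A ∪ B) ∪ C = {2, 4, 6, 7, 9, 16, 21, 22, 23, 26}

A ∪ B ∪ C = {2, 4, 6, 7, 9, 16, 21, 22, 23, 26}


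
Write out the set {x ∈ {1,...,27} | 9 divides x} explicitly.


Checking each candidate:
Condition: multiples of 9 in {1,...,27}
Result = {9, 18, 27}

{9, 18, 27}


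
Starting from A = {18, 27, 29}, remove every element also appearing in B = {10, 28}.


A \ B = elements in A but not in B
A = {18, 27, 29}
B = {10, 28}
Remove from A any elements in B
A \ B = {18, 27, 29}

A \ B = {18, 27, 29}


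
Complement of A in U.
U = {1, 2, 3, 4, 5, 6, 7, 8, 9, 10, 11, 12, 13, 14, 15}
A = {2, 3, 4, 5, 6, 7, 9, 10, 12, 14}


Aᶜ = U \ A = elements in U but not in A
U = {1, 2, 3, 4, 5, 6, 7, 8, 9, 10, 11, 12, 13, 14, 15}
A = {2, 3, 4, 5, 6, 7, 9, 10, 12, 14}
Aᶜ = {1, 8, 11, 13, 15}

Aᶜ = {1, 8, 11, 13, 15}


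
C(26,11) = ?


C(n,k) = n! / (k!(n-k)!)
C(26,11) = 26! / (11!15!)
= 7726160

C(26,11) = 7726160


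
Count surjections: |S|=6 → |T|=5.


n = |S| = 6, k = |T| = 5. Surjections via inclusion-exclusion:
S(n,k) = Σ(-1)^i × C(k,i) × (k-i)^n, i=0 to k
i=0: (-1)^0×C(5,0)×5^6 = 15625
i=1: (-1)^1×C(5,1)×4^6 = -20480
i=2: (-1)^2×C(5,2)×3^6 = 7290
i=3: (-1)^3×C(5,3)×2^6 = -640
i=4: (-1)^4×C(5,4)×1^6 = 5
i=5: (-1)^5×C(5,5)×0^6 = 0
Total = 1800

Number of surjections = 1800


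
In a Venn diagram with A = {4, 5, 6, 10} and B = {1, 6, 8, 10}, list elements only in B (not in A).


A = {4, 5, 6, 10}
B = {1, 6, 8, 10}
Region: only in B (not in A)
Elements: {1, 8}

Elements only in B (not in A): {1, 8}


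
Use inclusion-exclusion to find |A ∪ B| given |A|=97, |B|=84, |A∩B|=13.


|A ∪ B| = |A| + |B| - |A ∩ B|
= 97 + 84 - 13
= 168

|A ∪ B| = 168


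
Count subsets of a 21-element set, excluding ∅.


Total subsets = 2^n = 2^21 = 2097152
Non-empty subsets exclude the empty set: 2^n - 1
= 2097152 - 1
= 2097151

Number of non-empty subsets = 2097151


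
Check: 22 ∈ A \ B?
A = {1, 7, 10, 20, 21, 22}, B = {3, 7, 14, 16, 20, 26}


A = {1, 7, 10, 20, 21, 22}, B = {3, 7, 14, 16, 20, 26}
A \ B = elements in A but not in B
A \ B = {1, 10, 21, 22}
Checking if 22 ∈ A \ B
22 is in A \ B → True

22 ∈ A \ B


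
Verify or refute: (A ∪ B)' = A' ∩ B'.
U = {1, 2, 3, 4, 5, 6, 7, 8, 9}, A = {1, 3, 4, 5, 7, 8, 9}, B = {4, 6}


LHS: A ∪ B = {1, 3, 4, 5, 6, 7, 8, 9}
(A ∪ B)' = U \ (A ∪ B) = {2}
A' = {2, 6}, B' = {1, 2, 3, 5, 7, 8, 9}
Claimed RHS: A' ∩ B' = {2}
Identity is VALID: LHS = RHS = {2} ✓

Identity is valid. (A ∪ B)' = A' ∩ B' = {2}


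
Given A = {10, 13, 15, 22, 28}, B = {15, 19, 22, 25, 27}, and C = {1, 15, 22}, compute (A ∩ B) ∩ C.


A ∩ B = {15, 22}
(A ∩ B) ∩ C = {15, 22}

A ∩ B ∩ C = {15, 22}


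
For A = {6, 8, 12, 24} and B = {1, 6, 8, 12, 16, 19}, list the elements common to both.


A ∩ B = elements in both A and B
A = {6, 8, 12, 24}
B = {1, 6, 8, 12, 16, 19}
A ∩ B = {6, 8, 12}

A ∩ B = {6, 8, 12}


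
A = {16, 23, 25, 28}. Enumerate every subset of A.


|A| = 4, so |P(A)| = 2^4 = 16
Enumerate subsets by cardinality (0 to 4):
∅, {16}, {23}, {25}, {28}, {16, 23}, {16, 25}, {16, 28}, {23, 25}, {23, 28}, {25, 28}, {16, 23, 25}, {16, 23, 28}, {16, 25, 28}, {23, 25, 28}, {16, 23, 25, 28}

P(A) has 16 subsets: ∅, {16}, {23}, {25}, {28}, {16, 23}, {16, 25}, {16, 28}, {23, 25}, {23, 28}, {25, 28}, {16, 23, 25}, {16, 23, 28}, {16, 25, 28}, {23, 25, 28}, {16, 23, 25, 28}


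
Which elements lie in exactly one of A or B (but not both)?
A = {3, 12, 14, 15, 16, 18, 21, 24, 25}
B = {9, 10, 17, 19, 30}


A △ B = (A \ B) ∪ (B \ A) = elements in exactly one of A or B
A \ B = {3, 12, 14, 15, 16, 18, 21, 24, 25}
B \ A = {9, 10, 17, 19, 30}
A △ B = {3, 9, 10, 12, 14, 15, 16, 17, 18, 19, 21, 24, 25, 30}

A △ B = {3, 9, 10, 12, 14, 15, 16, 17, 18, 19, 21, 24, 25, 30}


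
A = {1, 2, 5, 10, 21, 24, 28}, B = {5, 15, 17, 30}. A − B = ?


A \ B = elements in A but not in B
A = {1, 2, 5, 10, 21, 24, 28}
B = {5, 15, 17, 30}
Remove from A any elements in B
A \ B = {1, 2, 10, 21, 24, 28}

A \ B = {1, 2, 10, 21, 24, 28}


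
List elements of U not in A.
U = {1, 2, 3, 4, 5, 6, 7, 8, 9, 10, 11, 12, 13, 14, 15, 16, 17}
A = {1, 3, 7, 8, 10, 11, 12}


Aᶜ = U \ A = elements in U but not in A
U = {1, 2, 3, 4, 5, 6, 7, 8, 9, 10, 11, 12, 13, 14, 15, 16, 17}
A = {1, 3, 7, 8, 10, 11, 12}
Aᶜ = {2, 4, 5, 6, 9, 13, 14, 15, 16, 17}

Aᶜ = {2, 4, 5, 6, 9, 13, 14, 15, 16, 17}


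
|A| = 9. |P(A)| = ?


Number of subsets = 2^n
= 2^9
= 512

|P(A)| = 512


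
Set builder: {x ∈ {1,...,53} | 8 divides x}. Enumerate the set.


Checking each candidate:
Condition: multiples of 8 in {1,...,53}
Result = {8, 16, 24, 32, 40, 48}

{8, 16, 24, 32, 40, 48}


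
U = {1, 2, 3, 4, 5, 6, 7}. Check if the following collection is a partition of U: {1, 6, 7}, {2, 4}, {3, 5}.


A partition requires: (1) non-empty parts, (2) pairwise disjoint, (3) union = U
Parts: {1, 6, 7}, {2, 4}, {3, 5}
Union of parts: {1, 2, 3, 4, 5, 6, 7}
U = {1, 2, 3, 4, 5, 6, 7}
All non-empty? True
Pairwise disjoint? True
Covers U? True

Yes, valid partition


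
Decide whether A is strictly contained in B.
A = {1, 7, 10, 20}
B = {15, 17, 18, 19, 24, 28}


A ⊂ B requires: A ⊆ B AND A ≠ B.
A ⊆ B? No
A ⊄ B, so A is not a proper subset.

No, A is not a proper subset of B


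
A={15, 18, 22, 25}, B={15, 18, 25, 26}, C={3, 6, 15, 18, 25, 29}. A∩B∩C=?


A ∩ B = {15, 18, 25}
(A ∩ B) ∩ C = {15, 18, 25}

A ∩ B ∩ C = {15, 18, 25}


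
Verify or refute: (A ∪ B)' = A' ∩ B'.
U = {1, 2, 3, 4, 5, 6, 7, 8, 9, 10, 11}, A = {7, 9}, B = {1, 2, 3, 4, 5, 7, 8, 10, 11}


LHS: A ∪ B = {1, 2, 3, 4, 5, 7, 8, 9, 10, 11}
(A ∪ B)' = U \ (A ∪ B) = {6}
A' = {1, 2, 3, 4, 5, 6, 8, 10, 11}, B' = {6, 9}
Claimed RHS: A' ∩ B' = {6}
Identity is VALID: LHS = RHS = {6} ✓

Identity is valid. (A ∪ B)' = A' ∩ B' = {6}


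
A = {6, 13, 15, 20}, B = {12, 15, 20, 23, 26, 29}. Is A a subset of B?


A ⊆ B means every element of A is in B.
Elements in A not in B: {6, 13}
So A ⊄ B.

No, A ⊄ B


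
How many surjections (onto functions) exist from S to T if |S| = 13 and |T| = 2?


n = |S| = 13, k = |T| = 2. Surjections via inclusion-exclusion:
S(n,k) = Σ(-1)^i × C(k,i) × (k-i)^n, i=0 to k
i=0: (-1)^0×C(2,0)×2^13 = 8192
i=1: (-1)^1×C(2,1)×1^13 = -2
i=2: (-1)^2×C(2,2)×0^13 = 0
Total = 8190

Number of surjections = 8190


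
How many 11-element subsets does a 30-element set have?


C(n,k) = n! / (k!(n-k)!)
C(30,11) = 30! / (11!19!)
= 54627300

C(30,11) = 54627300


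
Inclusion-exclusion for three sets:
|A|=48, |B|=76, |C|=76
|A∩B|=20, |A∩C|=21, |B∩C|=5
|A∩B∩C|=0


|A∪B∪C| = |A|+|B|+|C| - |A∩B|-|A∩C|-|B∩C| + |A∩B∩C|
= 48+76+76 - 20-21-5 + 0
= 200 - 46 + 0
= 154

|A ∪ B ∪ C| = 154


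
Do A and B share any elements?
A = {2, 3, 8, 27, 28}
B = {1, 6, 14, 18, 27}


Disjoint means A ∩ B = ∅.
A ∩ B = {27}
A ∩ B ≠ ∅, so A and B are NOT disjoint.

Yes — A and B share the element(s) of A ∩ B = {27}, so they are not disjoint


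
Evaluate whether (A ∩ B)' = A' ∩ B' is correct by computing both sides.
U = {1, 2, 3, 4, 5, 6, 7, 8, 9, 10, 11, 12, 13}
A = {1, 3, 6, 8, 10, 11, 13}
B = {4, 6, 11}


LHS: A ∩ B = {6, 11}
(A ∩ B)' = U \ (A ∩ B) = {1, 2, 3, 4, 5, 7, 8, 9, 10, 12, 13}
A' = {2, 4, 5, 7, 9, 12}, B' = {1, 2, 3, 5, 7, 8, 9, 10, 12, 13}
Claimed RHS: A' ∩ B' = {2, 5, 7, 9, 12}
Identity is INVALID: LHS = {1, 2, 3, 4, 5, 7, 8, 9, 10, 12, 13} but the RHS claimed here equals {2, 5, 7, 9, 12}. The correct form is (A ∩ B)' = A' ∪ B'.

Identity is invalid: (A ∩ B)' = {1, 2, 3, 4, 5, 7, 8, 9, 10, 12, 13} but A' ∩ B' = {2, 5, 7, 9, 12}. The correct De Morgan law is (A ∩ B)' = A' ∪ B'.


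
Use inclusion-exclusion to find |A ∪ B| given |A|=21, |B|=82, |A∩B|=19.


|A ∪ B| = |A| + |B| - |A ∩ B|
= 21 + 82 - 19
= 84

|A ∪ B| = 84


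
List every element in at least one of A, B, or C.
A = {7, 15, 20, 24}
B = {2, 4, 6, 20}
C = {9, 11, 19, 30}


A ∪ B = {2, 4, 6, 7, 15, 20, 24}
(A ∪ B) ∪ C = {2, 4, 6, 7, 9, 11, 15, 19, 20, 24, 30}

A ∪ B ∪ C = {2, 4, 6, 7, 9, 11, 15, 19, 20, 24, 30}


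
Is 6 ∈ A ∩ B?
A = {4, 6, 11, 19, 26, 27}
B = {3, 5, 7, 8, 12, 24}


A = {4, 6, 11, 19, 26, 27}, B = {3, 5, 7, 8, 12, 24}
A ∩ B = elements in both A and B
A ∩ B = ∅
Checking if 6 ∈ A ∩ B
6 is not in A ∩ B → False

6 ∉ A ∩ B


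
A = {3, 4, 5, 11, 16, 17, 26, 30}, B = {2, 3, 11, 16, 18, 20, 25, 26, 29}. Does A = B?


Two sets are equal iff they have exactly the same elements.
A = {3, 4, 5, 11, 16, 17, 26, 30}
B = {2, 3, 11, 16, 18, 20, 25, 26, 29}
Differences: {2, 4, 5, 17, 18, 20, 25, 29, 30}
A ≠ B

No, A ≠ B


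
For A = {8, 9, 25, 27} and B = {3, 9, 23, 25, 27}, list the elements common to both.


A ∩ B = elements in both A and B
A = {8, 9, 25, 27}
B = {3, 9, 23, 25, 27}
A ∩ B = {9, 25, 27}

A ∩ B = {9, 25, 27}


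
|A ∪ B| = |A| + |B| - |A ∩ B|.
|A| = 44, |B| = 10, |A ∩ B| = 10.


|A ∪ B| = |A| + |B| - |A ∩ B|
= 44 + 10 - 10
= 44

|A ∪ B| = 44


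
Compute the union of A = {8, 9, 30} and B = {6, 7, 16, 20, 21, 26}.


A ∪ B = all elements in A or B (or both)
A = {8, 9, 30}
B = {6, 7, 16, 20, 21, 26}
A ∪ B = {6, 7, 8, 9, 16, 20, 21, 26, 30}

A ∪ B = {6, 7, 8, 9, 16, 20, 21, 26, 30}


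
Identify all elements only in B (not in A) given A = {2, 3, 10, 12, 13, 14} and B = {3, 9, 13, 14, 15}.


A = {2, 3, 10, 12, 13, 14}
B = {3, 9, 13, 14, 15}
Region: only in B (not in A)
Elements: {9, 15}

Elements only in B (not in A): {9, 15}


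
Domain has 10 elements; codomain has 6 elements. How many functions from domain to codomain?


Each of |A| = 10 inputs maps to any of |B| = 6 outputs.
# functions = |B|^|A| = 6^10
= 60466176

Number of functions = 60466176


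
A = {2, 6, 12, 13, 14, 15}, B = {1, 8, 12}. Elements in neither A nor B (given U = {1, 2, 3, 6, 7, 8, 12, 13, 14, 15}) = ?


A = {2, 6, 12, 13, 14, 15}
B = {1, 8, 12}
Region: in neither A nor B (given U = {1, 2, 3, 6, 7, 8, 12, 13, 14, 15})
Elements: {3, 7}

Elements in neither A nor B (given U = {1, 2, 3, 6, 7, 8, 12, 13, 14, 15}): {3, 7}


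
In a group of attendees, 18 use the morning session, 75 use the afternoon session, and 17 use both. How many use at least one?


|A ∪ B| = |A| + |B| - |A ∩ B|
= 18 + 75 - 17
= 76

|A ∪ B| = 76


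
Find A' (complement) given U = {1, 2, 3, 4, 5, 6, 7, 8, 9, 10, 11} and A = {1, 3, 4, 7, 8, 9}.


Aᶜ = U \ A = elements in U but not in A
U = {1, 2, 3, 4, 5, 6, 7, 8, 9, 10, 11}
A = {1, 3, 4, 7, 8, 9}
Aᶜ = {2, 5, 6, 10, 11}

Aᶜ = {2, 5, 6, 10, 11}


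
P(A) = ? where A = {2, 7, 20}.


|A| = 3, so |P(A)| = 2^3 = 8
Enumerate subsets by cardinality (0 to 3):
∅, {2}, {7}, {20}, {2, 7}, {2, 20}, {7, 20}, {2, 7, 20}

P(A) has 8 subsets: ∅, {2}, {7}, {20}, {2, 7}, {2, 20}, {7, 20}, {2, 7, 20}


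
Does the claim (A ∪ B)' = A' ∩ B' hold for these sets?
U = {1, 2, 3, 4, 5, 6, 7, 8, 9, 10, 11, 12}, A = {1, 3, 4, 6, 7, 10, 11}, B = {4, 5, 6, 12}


LHS: A ∪ B = {1, 3, 4, 5, 6, 7, 10, 11, 12}
(A ∪ B)' = U \ (A ∪ B) = {2, 8, 9}
A' = {2, 5, 8, 9, 12}, B' = {1, 2, 3, 7, 8, 9, 10, 11}
Claimed RHS: A' ∩ B' = {2, 8, 9}
Identity is VALID: LHS = RHS = {2, 8, 9} ✓

Identity is valid. (A ∪ B)' = A' ∩ B' = {2, 8, 9}


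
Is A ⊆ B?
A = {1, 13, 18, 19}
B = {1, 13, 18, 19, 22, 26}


A ⊆ B means every element of A is in B.
All elements of A are in B.
So A ⊆ B.

Yes, A ⊆ B


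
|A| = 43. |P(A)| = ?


Number of subsets = 2^n
= 2^43
= 8796093022208

|P(A)| = 8796093022208


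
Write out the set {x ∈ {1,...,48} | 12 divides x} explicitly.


Checking each candidate:
Condition: multiples of 12 in {1,...,48}
Result = {12, 24, 36, 48}

{12, 24, 36, 48}


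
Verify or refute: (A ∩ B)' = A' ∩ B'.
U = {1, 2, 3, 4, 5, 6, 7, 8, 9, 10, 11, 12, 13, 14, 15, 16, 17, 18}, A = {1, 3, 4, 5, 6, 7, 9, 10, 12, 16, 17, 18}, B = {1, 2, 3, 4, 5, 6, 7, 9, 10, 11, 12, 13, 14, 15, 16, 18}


LHS: A ∩ B = {1, 3, 4, 5, 6, 7, 9, 10, 12, 16, 18}
(A ∩ B)' = U \ (A ∩ B) = {2, 8, 11, 13, 14, 15, 17}
A' = {2, 8, 11, 13, 14, 15}, B' = {8, 17}
Claimed RHS: A' ∩ B' = {8}
Identity is INVALID: LHS = {2, 8, 11, 13, 14, 15, 17} but the RHS claimed here equals {8}. The correct form is (A ∩ B)' = A' ∪ B'.

Identity is invalid: (A ∩ B)' = {2, 8, 11, 13, 14, 15, 17} but A' ∩ B' = {8}. The correct De Morgan law is (A ∩ B)' = A' ∪ B'.


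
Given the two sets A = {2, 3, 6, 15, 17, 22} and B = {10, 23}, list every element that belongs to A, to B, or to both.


A ∪ B = all elements in A or B (or both)
A = {2, 3, 6, 15, 17, 22}
B = {10, 23}
A ∪ B = {2, 3, 6, 10, 15, 17, 22, 23}

A ∪ B = {2, 3, 6, 10, 15, 17, 22, 23}


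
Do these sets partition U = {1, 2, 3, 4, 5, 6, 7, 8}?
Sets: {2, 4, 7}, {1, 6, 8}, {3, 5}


A partition requires: (1) non-empty parts, (2) pairwise disjoint, (3) union = U
Parts: {2, 4, 7}, {1, 6, 8}, {3, 5}
Union of parts: {1, 2, 3, 4, 5, 6, 7, 8}
U = {1, 2, 3, 4, 5, 6, 7, 8}
All non-empty? True
Pairwise disjoint? True
Covers U? True

Yes, valid partition


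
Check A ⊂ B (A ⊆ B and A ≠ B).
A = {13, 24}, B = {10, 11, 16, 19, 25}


A ⊂ B requires: A ⊆ B AND A ≠ B.
A ⊆ B? No
A ⊄ B, so A is not a proper subset.

No, A is not a proper subset of B


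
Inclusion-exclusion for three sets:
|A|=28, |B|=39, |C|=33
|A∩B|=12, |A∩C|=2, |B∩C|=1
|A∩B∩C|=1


|A∪B∪C| = |A|+|B|+|C| - |A∩B|-|A∩C|-|B∩C| + |A∩B∩C|
= 28+39+33 - 12-2-1 + 1
= 100 - 15 + 1
= 86

|A ∪ B ∪ C| = 86


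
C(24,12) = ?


C(n,k) = n! / (k!(n-k)!)
C(24,12) = 24! / (12!12!)
= 2704156

C(24,12) = 2704156


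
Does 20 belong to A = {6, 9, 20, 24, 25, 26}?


A = {6, 9, 20, 24, 25, 26}
Checking if 20 is in A
20 is in A → True

20 ∈ A


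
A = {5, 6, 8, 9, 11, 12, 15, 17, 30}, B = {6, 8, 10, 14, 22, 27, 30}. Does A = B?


Two sets are equal iff they have exactly the same elements.
A = {5, 6, 8, 9, 11, 12, 15, 17, 30}
B = {6, 8, 10, 14, 22, 27, 30}
Differences: {5, 9, 10, 11, 12, 14, 15, 17, 22, 27}
A ≠ B

No, A ≠ B


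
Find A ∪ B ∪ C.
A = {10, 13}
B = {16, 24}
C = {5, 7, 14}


A ∪ B = {10, 13, 16, 24}
(A ∪ B) ∪ C = {5, 7, 10, 13, 14, 16, 24}

A ∪ B ∪ C = {5, 7, 10, 13, 14, 16, 24}


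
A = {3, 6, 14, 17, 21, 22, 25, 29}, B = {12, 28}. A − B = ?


A \ B = elements in A but not in B
A = {3, 6, 14, 17, 21, 22, 25, 29}
B = {12, 28}
Remove from A any elements in B
A \ B = {3, 6, 14, 17, 21, 22, 25, 29}

A \ B = {3, 6, 14, 17, 21, 22, 25, 29}


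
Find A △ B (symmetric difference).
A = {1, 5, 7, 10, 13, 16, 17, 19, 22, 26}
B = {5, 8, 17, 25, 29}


A △ B = (A \ B) ∪ (B \ A) = elements in exactly one of A or B
A \ B = {1, 7, 10, 13, 16, 19, 22, 26}
B \ A = {8, 25, 29}
A △ B = {1, 7, 8, 10, 13, 16, 19, 22, 25, 26, 29}

A △ B = {1, 7, 8, 10, 13, 16, 19, 22, 25, 26, 29}


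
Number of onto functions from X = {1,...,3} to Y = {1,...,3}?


n = |X| = 3, k = |Y| = 3. Surjections via inclusion-exclusion:
S(n,k) = Σ(-1)^i × C(k,i) × (k-i)^n, i=0 to k
i=0: (-1)^0×C(3,0)×3^3 = 27
i=1: (-1)^1×C(3,1)×2^3 = -24
i=2: (-1)^2×C(3,2)×1^3 = 3
i=3: (-1)^3×C(3,3)×0^3 = 0
Total = 6

Number of surjections = 6


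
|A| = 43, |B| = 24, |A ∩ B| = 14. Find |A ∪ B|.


|A ∪ B| = |A| + |B| - |A ∩ B|
= 43 + 24 - 14
= 53

|A ∪ B| = 53


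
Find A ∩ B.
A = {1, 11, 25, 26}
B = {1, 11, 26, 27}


A ∩ B = elements in both A and B
A = {1, 11, 25, 26}
B = {1, 11, 26, 27}
A ∩ B = {1, 11, 26}

A ∩ B = {1, 11, 26}


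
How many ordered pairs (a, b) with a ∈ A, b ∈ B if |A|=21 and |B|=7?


|A × B| = |A| × |B|
= 21 × 7
= 147

|A × B| = 147


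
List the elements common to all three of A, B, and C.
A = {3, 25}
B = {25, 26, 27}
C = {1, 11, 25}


A ∩ B = {25}
(A ∩ B) ∩ C = {25}

A ∩ B ∩ C = {25}


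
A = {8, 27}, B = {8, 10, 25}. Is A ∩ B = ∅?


Disjoint means A ∩ B = ∅.
A ∩ B = {8}
A ∩ B ≠ ∅, so A and B are NOT disjoint.

No, A and B are not disjoint (A ∩ B = {8})


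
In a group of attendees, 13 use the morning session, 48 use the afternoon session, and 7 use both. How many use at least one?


|A ∪ B| = |A| + |B| - |A ∩ B|
= 13 + 48 - 7
= 54

|A ∪ B| = 54


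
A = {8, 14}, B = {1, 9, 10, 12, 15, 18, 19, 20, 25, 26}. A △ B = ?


A △ B = (A \ B) ∪ (B \ A) = elements in exactly one of A or B
A \ B = {8, 14}
B \ A = {1, 9, 10, 12, 15, 18, 19, 20, 25, 26}
A △ B = {1, 8, 9, 10, 12, 14, 15, 18, 19, 20, 25, 26}

A △ B = {1, 8, 9, 10, 12, 14, 15, 18, 19, 20, 25, 26}


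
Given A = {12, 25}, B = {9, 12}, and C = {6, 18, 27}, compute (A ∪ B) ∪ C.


A ∪ B = {9, 12, 25}
(A ∪ B) ∪ C = {6, 9, 12, 18, 25, 27}

A ∪ B ∪ C = {6, 9, 12, 18, 25, 27}


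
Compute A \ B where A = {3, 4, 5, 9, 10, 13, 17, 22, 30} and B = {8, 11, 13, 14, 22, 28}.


A \ B = elements in A but not in B
A = {3, 4, 5, 9, 10, 13, 17, 22, 30}
B = {8, 11, 13, 14, 22, 28}
Remove from A any elements in B
A \ B = {3, 4, 5, 9, 10, 17, 30}

A \ B = {3, 4, 5, 9, 10, 17, 30}


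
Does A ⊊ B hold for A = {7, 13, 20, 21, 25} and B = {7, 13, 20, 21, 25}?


A ⊂ B requires: A ⊆ B AND A ≠ B.
A ⊆ B? Yes
A = B? Yes
A = B, so A is not a PROPER subset.

No, A is not a proper subset of B
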